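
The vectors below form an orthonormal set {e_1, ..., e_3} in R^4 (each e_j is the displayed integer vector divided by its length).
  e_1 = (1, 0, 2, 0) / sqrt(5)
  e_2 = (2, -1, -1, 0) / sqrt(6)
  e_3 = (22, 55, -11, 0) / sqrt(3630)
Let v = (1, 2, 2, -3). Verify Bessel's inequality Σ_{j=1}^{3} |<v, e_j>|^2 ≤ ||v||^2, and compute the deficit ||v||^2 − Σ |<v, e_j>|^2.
Σ |<v, e_j>|^2 = 9; ||v||^2 = 18; deficit = 9

Write each e_j = u_j / sqrt(<u_j, u_j>) where u_j is the displayed integer vector. Then <v, e_j> = <v, u_j> / sqrt(<u_j, u_j>), so |<v, e_j>|^2 = <v, u_j>^2 / <u_j, u_j>.
Coefficients: <v, e_1> = 5/sqrt(5), <v, e_2> = -2/sqrt(6), <v, e_3> = 110/sqrt(3630).
Square and sum: Σ |<v, e_j>|^2 = 9.
Compute ||v||^2 = v·v = 18.
Deficit = 18 − 9 = 9 ≥ 0, confirming Bessel's inequality. (The deficit equals ||v − Σ <v,e_j> e_j||^2, the squared distance from v to span{e_j}.)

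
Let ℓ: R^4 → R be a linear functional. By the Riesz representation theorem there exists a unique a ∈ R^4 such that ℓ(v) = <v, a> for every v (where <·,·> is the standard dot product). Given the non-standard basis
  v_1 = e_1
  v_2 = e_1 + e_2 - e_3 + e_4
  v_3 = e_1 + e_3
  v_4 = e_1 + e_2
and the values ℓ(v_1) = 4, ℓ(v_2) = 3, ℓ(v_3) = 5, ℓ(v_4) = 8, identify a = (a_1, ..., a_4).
a = (4, 4, 1, -4)

Write a = (a_1, ..., a_4) in the standard basis. For each basis vector v_i, ℓ(v_i) = <v_i, a> is a linear equation in the a_j's. Collect the n equations into a matrix system V a = ℓ, where row i of V is v_i (expressed in the standard basis). Since V is invertible (lower-triangular with 1s on the diagonal, up to permutation), solve by back-substitution:
  V =
[[1, 0, 0, 0],
 [1, 1, -1, 1],
 [1, 0, 1, 0],
 [1, 1, 0, 0]]
  V a = (4, 3, 5, 8)
Solving gives a = (4, 4, 1, -4).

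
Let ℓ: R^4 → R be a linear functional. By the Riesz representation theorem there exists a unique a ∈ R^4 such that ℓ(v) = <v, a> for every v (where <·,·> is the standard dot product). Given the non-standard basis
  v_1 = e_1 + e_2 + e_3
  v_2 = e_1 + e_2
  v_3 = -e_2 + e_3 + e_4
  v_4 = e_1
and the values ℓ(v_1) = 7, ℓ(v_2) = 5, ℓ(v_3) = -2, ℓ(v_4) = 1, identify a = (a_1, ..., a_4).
a = (1, 4, 2, 0)

Write a = (a_1, ..., a_4) in the standard basis. For each basis vector v_i, ℓ(v_i) = <v_i, a> is a linear equation in the a_j's. Collect the n equations into a matrix system V a = ℓ, where row i of V is v_i (expressed in the standard basis). Since V is invertible (lower-triangular with 1s on the diagonal, up to permutation), solve by back-substitution:
  V =
[[1, 1, 1, 0],
 [1, 1, 0, 0],
 [0, -1, 1, 1],
 [1, 0, 0, 0]]
  V a = (7, 5, -2, 1)
Solving gives a = (1, 4, 2, 0).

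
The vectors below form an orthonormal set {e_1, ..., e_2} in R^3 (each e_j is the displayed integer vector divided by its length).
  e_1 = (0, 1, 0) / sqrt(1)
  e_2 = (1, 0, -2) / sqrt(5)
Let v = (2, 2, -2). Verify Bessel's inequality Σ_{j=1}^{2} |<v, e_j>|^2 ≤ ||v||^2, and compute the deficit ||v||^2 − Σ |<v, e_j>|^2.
Σ |<v, e_j>|^2 = 56/5; ||v||^2 = 12; deficit = 4/5

Write each e_j = u_j / sqrt(<u_j, u_j>) where u_j is the displayed integer vector. Then <v, e_j> = <v, u_j> / sqrt(<u_j, u_j>), so |<v, e_j>|^2 = <v, u_j>^2 / <u_j, u_j>.
Coefficients: <v, e_1> = 2/sqrt(1), <v, e_2> = 6/sqrt(5).
Square and sum: Σ |<v, e_j>|^2 = 56/5.
Compute ||v||^2 = v·v = 12.
Deficit = 12 − 56/5 = 4/5 ≥ 0, confirming Bessel's inequality. (The deficit equals ||v − Σ <v,e_j> e_j||^2, the squared distance from v to span{e_j}.)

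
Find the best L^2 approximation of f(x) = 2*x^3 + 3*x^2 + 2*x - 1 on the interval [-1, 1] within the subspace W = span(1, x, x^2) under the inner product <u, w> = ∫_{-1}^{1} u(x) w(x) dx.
g(x) = 3*x^2 + 16*x/5 - 1

The best approximation g ∈ W is the orthogonal projection of f onto W. Writing g = a_0 + a_1 x + a_2 x^2, the coefficients solve the normal equations G · a = b where
  G_{ij} = <φ_i, φ_j> and b_i = <f, φ_i>, with φ_0 = 1, φ_1 = x, φ_2 = x^2.
G =
  [2, 0, 2/3]
  [0, 2/3, 0]
  [2/3, 0, 2/5],
b = (0, 32/15, 8/15).
Solving gives a_0 = -1, a_1 = 16/5, a_2 = 3, so
  g(x) = 3*x^2 + 16*x/5 - 1.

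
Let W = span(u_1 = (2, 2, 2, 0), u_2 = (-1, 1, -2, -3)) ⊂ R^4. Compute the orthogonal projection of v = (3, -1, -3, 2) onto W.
proj_W(v) = (-9/41, -37/41, 5/41, 42/41)

Set up U = [u_1 | ... | u_2] ∈ R^(4×2). The projector onto W = col(U) is P = U (U^T U)^(-1) U^T.
Compute U^T U =
  [12, -4]
  [-4, 15],
and U^T v = (-2, -4).
Solve U^T U · c = U^T v for the coefficients: c = (-23/82, -14/41). The projection is proj_W(v) = U c.
Check: (v - proj_W(v)) · u_1 = 0  (should be 0).
Check: (v - proj_W(v)) · u_2 = 0  (should be 0).
Result: proj_W(v) = (-9/41, -37/41, 5/41, 42/41).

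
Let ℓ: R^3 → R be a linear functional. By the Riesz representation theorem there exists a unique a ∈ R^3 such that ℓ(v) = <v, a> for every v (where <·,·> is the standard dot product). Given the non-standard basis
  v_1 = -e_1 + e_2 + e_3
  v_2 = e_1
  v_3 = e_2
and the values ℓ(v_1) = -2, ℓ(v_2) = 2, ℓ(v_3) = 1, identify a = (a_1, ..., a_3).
a = (2, 1, -1)

Write a = (a_1, ..., a_3) in the standard basis. For each basis vector v_i, ℓ(v_i) = <v_i, a> is a linear equation in the a_j's. Collect the n equations into a matrix system V a = ℓ, where row i of V is v_i (expressed in the standard basis). Since V is invertible (lower-triangular with 1s on the diagonal, up to permutation), solve by back-substitution:
  V =
[[-1, 1, 1],
 [1, 0, 0],
 [0, 1, 0]]
  V a = (-2, 2, 1)
Solving gives a = (2, 1, -1).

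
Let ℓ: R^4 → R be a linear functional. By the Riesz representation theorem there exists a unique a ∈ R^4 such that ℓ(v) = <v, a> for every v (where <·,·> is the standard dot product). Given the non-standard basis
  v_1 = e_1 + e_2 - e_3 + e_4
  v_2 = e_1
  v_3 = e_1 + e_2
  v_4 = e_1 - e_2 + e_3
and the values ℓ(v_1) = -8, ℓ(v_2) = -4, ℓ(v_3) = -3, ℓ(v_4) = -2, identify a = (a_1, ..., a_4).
a = (-4, 1, 3, -2)

Write a = (a_1, ..., a_4) in the standard basis. For each basis vector v_i, ℓ(v_i) = <v_i, a> is a linear equation in the a_j's. Collect the n equations into a matrix system V a = ℓ, where row i of V is v_i (expressed in the standard basis). Since V is invertible (lower-triangular with 1s on the diagonal, up to permutation), solve by back-substitution:
  V =
[[1, 1, -1, 1],
 [1, 0, 0, 0],
 [1, 1, 0, 0],
 [1, -1, 1, 0]]
  V a = (-8, -4, -3, -2)
Solving gives a = (-4, 1, 3, -2).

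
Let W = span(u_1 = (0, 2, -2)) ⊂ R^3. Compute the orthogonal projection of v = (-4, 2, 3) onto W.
proj_W(v) = (0, -1/2, 1/2)

Set up U = [u_1 | ... | u_1] ∈ R^(3×1). The projector onto W = col(U) is P = U (U^T U)^(-1) U^T.
Compute U^T U =
  [8],
and U^T v = (-2).
Solve U^T U · c = U^T v for the coefficients: c = (-1/4). The projection is proj_W(v) = U c.
Check: (v - proj_W(v)) · u_1 = 0  (should be 0).
Result: proj_W(v) = (0, -1/2, 1/2).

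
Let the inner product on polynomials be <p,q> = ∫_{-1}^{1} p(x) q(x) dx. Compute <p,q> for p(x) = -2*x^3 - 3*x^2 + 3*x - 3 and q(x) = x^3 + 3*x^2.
<p,q> = -314/35

Expand the product: p(x)·q(x) = -2*x^6 - 9*x^5 - 6*x^4 + 6*x^3 - 9*x^2.
∫_{-1}^{1} of each monomial x^k gives [2/(k+1) if k even, 0 if k odd]. Integrating term-by-term (or equivalently evaluating the antiderivative F(x) = -2*x^7/7 - 3*x^6/2 - 6*x^5/5 + 3*x^4/2 - 3*x^3 at the endpoints):
  F(1) − F(−1) = -157/35 − (157/35) = -314/35.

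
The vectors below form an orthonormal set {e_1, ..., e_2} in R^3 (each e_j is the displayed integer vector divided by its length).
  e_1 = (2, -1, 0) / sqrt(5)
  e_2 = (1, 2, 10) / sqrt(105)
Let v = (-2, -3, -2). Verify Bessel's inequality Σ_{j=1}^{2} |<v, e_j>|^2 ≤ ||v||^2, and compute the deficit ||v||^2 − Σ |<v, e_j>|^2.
Σ |<v, e_j>|^2 = 23/3; ||v||^2 = 17; deficit = 28/3

Write each e_j = u_j / sqrt(<u_j, u_j>) where u_j is the displayed integer vector. Then <v, e_j> = <v, u_j> / sqrt(<u_j, u_j>), so |<v, e_j>|^2 = <v, u_j>^2 / <u_j, u_j>.
Coefficients: <v, e_1> = -1/sqrt(5), <v, e_2> = -28/sqrt(105).
Square and sum: Σ |<v, e_j>|^2 = 23/3.
Compute ||v||^2 = v·v = 17.
Deficit = 17 − 23/3 = 28/3 ≥ 0, confirming Bessel's inequality. (The deficit equals ||v − Σ <v,e_j> e_j||^2, the squared distance from v to span{e_j}.)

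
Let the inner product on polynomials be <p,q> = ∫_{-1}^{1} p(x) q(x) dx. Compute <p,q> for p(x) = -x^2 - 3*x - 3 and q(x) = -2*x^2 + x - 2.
<p,q> = 242/15

Expand the product: p(x)·q(x) = 2*x^4 + 5*x^3 + 5*x^2 + 3*x + 6.
∫_{-1}^{1} of each monomial x^k gives [2/(k+1) if k even, 0 if k odd]. Integrating term-by-term (or equivalently evaluating the antiderivative F(x) = 2*x^5/5 + 5*x^4/4 + 5*x^3/3 + 3*x^2/2 + 6*x at the endpoints):
  F(1) − F(−1) = 649/60 − (-319/60) = 242/15.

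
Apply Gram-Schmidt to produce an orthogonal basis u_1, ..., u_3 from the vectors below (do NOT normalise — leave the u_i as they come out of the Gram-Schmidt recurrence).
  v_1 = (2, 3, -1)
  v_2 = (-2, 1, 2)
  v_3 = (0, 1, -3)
Orthogonal basis:
  u_1 = (2, 3, -1)
  u_2 = (-11/7, 23/14, 25/14)
  u_3 = (-14/9, 4/9, -16/9)

Apply the Gram-Schmidt recurrence
  u_1 = v_1
  u_i = v_i − Σ_{j<i} ((v_i · u_j) / (u_j · u_j)) · u_j.

Step by step this gives:
  u_1 = (2, 3, -1)
  u_2 = (-11/7, 23/14, 25/14)
  u_3 = (-14/9, 4/9, -16/9)

Orthogonality check:
  u_2 · u_1 = 0 (should be 0)
  u_3 · u_1 = 0 (should be 0)
  u_3 · u_2 = 0 (should be 0)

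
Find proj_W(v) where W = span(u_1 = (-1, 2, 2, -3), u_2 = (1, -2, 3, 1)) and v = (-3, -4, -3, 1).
proj_W(v) = (67/133, -134/133, -339/133, 283/133)

Set up U = [u_1 | ... | u_2] ∈ R^(4×2). The projector onto W = col(U) is P = U (U^T U)^(-1) U^T.
Compute U^T U =
  [18, -2]
  [-2, 15],
and U^T v = (-14, -3).
Solve U^T U · c = U^T v for the coefficients: c = (-108/133, -41/133). The projection is proj_W(v) = U c.
Check: (v - proj_W(v)) · u_1 = 0  (should be 0).
Check: (v - proj_W(v)) · u_2 = 0  (should be 0).
Result: proj_W(v) = (67/133, -134/133, -339/133, 283/133).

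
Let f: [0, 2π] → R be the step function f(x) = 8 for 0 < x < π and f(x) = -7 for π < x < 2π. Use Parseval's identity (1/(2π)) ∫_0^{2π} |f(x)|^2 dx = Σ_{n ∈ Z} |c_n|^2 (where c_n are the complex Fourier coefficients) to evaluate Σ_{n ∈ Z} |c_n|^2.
Σ |c_n|^2 = 113/2

Parseval equates the L^2 energy of f (normalised by 1/(2π)) with the ℓ^2 sum of its Fourier coefficients: (1/(2π)) ∫_0^{2π} |f|^2 = Σ |c_n|^2.
Compute the left side: (1/(2π)) [∫_0^π 8^2 dx + ∫_π^{2π} (-7)^2 dx] = (1/(2π)) · (64π + 49π) = (64 + 49)/2 = 113/2.
So Σ_{n ∈ Z} |c_n|^2 = 113/2.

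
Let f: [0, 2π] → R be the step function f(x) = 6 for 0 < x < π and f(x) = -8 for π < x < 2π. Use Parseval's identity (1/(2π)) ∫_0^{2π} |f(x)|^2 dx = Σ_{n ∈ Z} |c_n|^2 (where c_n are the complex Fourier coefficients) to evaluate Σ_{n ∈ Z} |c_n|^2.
Σ |c_n|^2 = 50

Parseval equates the L^2 energy of f (normalised by 1/(2π)) with the ℓ^2 sum of its Fourier coefficients: (1/(2π)) ∫_0^{2π} |f|^2 = Σ |c_n|^2.
Compute the left side: (1/(2π)) [∫_0^π 6^2 dx + ∫_π^{2π} (-8)^2 dx] = (1/(2π)) · (36π + 64π) = (36 + 64)/2 = 50.
So Σ_{n ∈ Z} |c_n|^2 = 50.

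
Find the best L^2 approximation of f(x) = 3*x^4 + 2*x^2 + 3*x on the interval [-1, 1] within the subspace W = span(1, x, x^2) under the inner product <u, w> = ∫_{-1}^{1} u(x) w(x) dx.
g(x) = 32*x^2/7 + 3*x - 9/35

The best approximation g ∈ W is the orthogonal projection of f onto W. Writing g = a_0 + a_1 x + a_2 x^2, the coefficients solve the normal equations G · a = b where
  G_{ij} = <φ_i, φ_j> and b_i = <f, φ_i>, with φ_0 = 1, φ_1 = x, φ_2 = x^2.
G =
  [2, 0, 2/3]
  [0, 2/3, 0]
  [2/3, 0, 2/5],
b = (38/15, 2, 58/35).
Solving gives a_0 = -9/35, a_1 = 3, a_2 = 32/7, so
  g(x) = 32*x^2/7 + 3*x - 9/35.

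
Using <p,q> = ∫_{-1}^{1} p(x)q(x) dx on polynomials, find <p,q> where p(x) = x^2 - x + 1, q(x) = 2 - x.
<p,q> = 6

Expand the product: p(x)·q(x) = -x^3 + 3*x^2 - 3*x + 2.
∫_{-1}^{1} of each monomial x^k gives [2/(k+1) if k even, 0 if k odd]. Integrating term-by-term (or equivalently evaluating the antiderivative F(x) = -x^4/4 + x^3 - 3*x^2/2 + 2*x at the endpoints):
  F(1) − F(−1) = 5/4 − (-19/4) = 6.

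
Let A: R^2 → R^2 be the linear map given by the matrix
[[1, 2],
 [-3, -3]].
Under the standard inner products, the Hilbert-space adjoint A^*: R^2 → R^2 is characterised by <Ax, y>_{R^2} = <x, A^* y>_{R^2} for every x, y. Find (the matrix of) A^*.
A^* = A^T =
[[1, -3],
 [2, -3]]

For real matrices with standard dot products, the defining identity <Ax, y> = <x, A^* y> gives (Ax)^T y = x^T (A^*) y, i.e. x^T A^T y = x^T (A^*) y. Since this holds for all x, y, we must have A^* = A^T. Therefore
A^* =
[[1, -3],
 [2, -3]].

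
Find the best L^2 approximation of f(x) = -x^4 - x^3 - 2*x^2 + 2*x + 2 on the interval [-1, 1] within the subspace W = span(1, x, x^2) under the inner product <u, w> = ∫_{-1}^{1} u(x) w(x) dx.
g(x) = -20*x^2/7 + 7*x/5 + 73/35

The best approximation g ∈ W is the orthogonal projection of f onto W. Writing g = a_0 + a_1 x + a_2 x^2, the coefficients solve the normal equations G · a = b where
  G_{ij} = <φ_i, φ_j> and b_i = <f, φ_i>, with φ_0 = 1, φ_1 = x, φ_2 = x^2.
G =
  [2, 0, 2/3]
  [0, 2/3, 0]
  [2/3, 0, 2/5],
b = (34/15, 14/15, 26/105).
Solving gives a_0 = 73/35, a_1 = 7/5, a_2 = -20/7, so
  g(x) = -20*x^2/7 + 7*x/5 + 73/35.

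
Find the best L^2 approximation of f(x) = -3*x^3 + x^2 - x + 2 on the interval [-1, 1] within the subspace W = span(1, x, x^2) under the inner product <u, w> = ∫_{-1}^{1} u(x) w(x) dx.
g(x) = x^2 - 14*x/5 + 2

The best approximation g ∈ W is the orthogonal projection of f onto W. Writing g = a_0 + a_1 x + a_2 x^2, the coefficients solve the normal equations G · a = b where
  G_{ij} = <φ_i, φ_j> and b_i = <f, φ_i>, with φ_0 = 1, φ_1 = x, φ_2 = x^2.
G =
  [2, 0, 2/3]
  [0, 2/3, 0]
  [2/3, 0, 2/5],
b = (14/3, -28/15, 26/15).
Solving gives a_0 = 2, a_1 = -14/5, a_2 = 1, so
  g(x) = x^2 - 14*x/5 + 2.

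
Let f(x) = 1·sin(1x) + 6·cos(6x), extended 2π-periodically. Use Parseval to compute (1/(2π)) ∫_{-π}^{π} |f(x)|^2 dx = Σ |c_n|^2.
Σ |c_n|^2 = 37/2

Expand |f|^2 and use orthogonality of {sin(nx), cos(mx)} on [-π, π]:
  ∫_{-π}^{π} sin(nx)^2 dx = π, ∫ cos(mx)^2 dx = π, and cross terms integrate to 0.
So ∫_{-π}^{π} f(x)^2 dx = 1^2 · π + 6^2 · π = (1 + 36)π.
Divide by 2π: (1 + 36)/2 = 37/2.
By Parseval, this equals Σ |c_n|^2.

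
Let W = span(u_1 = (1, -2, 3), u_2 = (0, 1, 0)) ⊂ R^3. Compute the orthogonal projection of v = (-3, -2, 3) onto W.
proj_W(v) = (3/5, -2, 9/5)

Set up U = [u_1 | ... | u_2] ∈ R^(3×2). The projector onto W = col(U) is P = U (U^T U)^(-1) U^T.
Compute U^T U =
  [14, -2]
  [-2, 1],
and U^T v = (10, -2).
Solve U^T U · c = U^T v for the coefficients: c = (3/5, -4/5). The projection is proj_W(v) = U c.
Check: (v - proj_W(v)) · u_1 = 0  (should be 0).
Check: (v - proj_W(v)) · u_2 = 0  (should be 0).
Result: proj_W(v) = (3/5, -2, 9/5).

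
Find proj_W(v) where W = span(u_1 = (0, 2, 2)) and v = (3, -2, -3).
proj_W(v) = (0, -5/2, -5/2)

Set up U = [u_1 | ... | u_1] ∈ R^(3×1). The projector onto W = col(U) is P = U (U^T U)^(-1) U^T.
Compute U^T U =
  [8],
and U^T v = (-10).
Solve U^T U · c = U^T v for the coefficients: c = (-5/4). The projection is proj_W(v) = U c.
Check: (v - proj_W(v)) · u_1 = 0  (should be 0).
Result: proj_W(v) = (0, -5/2, -5/2).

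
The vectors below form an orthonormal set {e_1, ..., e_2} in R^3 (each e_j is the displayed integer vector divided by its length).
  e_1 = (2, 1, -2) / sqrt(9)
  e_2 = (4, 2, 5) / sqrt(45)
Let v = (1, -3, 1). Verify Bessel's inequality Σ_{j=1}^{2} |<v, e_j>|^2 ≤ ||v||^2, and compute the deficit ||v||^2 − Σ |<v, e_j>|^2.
Σ |<v, e_j>|^2 = 6/5; ||v||^2 = 11; deficit = 49/5

Write each e_j = u_j / sqrt(<u_j, u_j>) where u_j is the displayed integer vector. Then <v, e_j> = <v, u_j> / sqrt(<u_j, u_j>), so |<v, e_j>|^2 = <v, u_j>^2 / <u_j, u_j>.
Coefficients: <v, e_1> = -3/sqrt(9), <v, e_2> = 3/sqrt(45).
Square and sum: Σ |<v, e_j>|^2 = 6/5.
Compute ||v||^2 = v·v = 11.
Deficit = 11 − 6/5 = 49/5 ≥ 0, confirming Bessel's inequality. (The deficit equals ||v − Σ <v,e_j> e_j||^2, the squared distance from v to span{e_j}.)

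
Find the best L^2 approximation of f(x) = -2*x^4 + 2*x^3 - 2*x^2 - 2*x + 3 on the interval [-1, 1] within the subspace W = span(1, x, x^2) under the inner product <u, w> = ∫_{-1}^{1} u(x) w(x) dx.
g(x) = -26*x^2/7 - 4*x/5 + 111/35

The best approximation g ∈ W is the orthogonal projection of f onto W. Writing g = a_0 + a_1 x + a_2 x^2, the coefficients solve the normal equations G · a = b where
  G_{ij} = <φ_i, φ_j> and b_i = <f, φ_i>, with φ_0 = 1, φ_1 = x, φ_2 = x^2.
G =
  [2, 0, 2/3]
  [0, 2/3, 0]
  [2/3, 0, 2/5],
b = (58/15, -8/15, 22/35).
Solving gives a_0 = 111/35, a_1 = -4/5, a_2 = -26/7, so
  g(x) = -26*x^2/7 - 4*x/5 + 111/35.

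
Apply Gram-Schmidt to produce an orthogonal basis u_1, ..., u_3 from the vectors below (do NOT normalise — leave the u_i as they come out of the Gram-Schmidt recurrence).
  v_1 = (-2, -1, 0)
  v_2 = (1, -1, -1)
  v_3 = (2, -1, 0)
Orthogonal basis:
  u_1 = (-2, -1, 0)
  u_2 = (3/5, -6/5, -1)
  u_3 = (2/7, -4/7, 6/7)

Apply the Gram-Schmidt recurrence
  u_1 = v_1
  u_i = v_i − Σ_{j<i} ((v_i · u_j) / (u_j · u_j)) · u_j.

Step by step this gives:
  u_1 = (-2, -1, 0)
  u_2 = (3/5, -6/5, -1)
  u_3 = (2/7, -4/7, 6/7)

Orthogonality check:
  u_2 · u_1 = 0 (should be 0)
  u_3 · u_1 = 0 (should be 0)
  u_3 · u_2 = 0 (should be 0)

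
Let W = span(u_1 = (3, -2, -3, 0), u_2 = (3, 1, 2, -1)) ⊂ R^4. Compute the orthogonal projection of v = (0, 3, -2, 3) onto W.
proj_W(v) = (-36/47, -96/329, -4/7, 88/329)

Set up U = [u_1 | ... | u_2] ∈ R^(4×2). The projector onto W = col(U) is P = U (U^T U)^(-1) U^T.
Compute U^T U =
  [22, 1]
  [1, 15],
and U^T v = (0, -4).
Solve U^T U · c = U^T v for the coefficients: c = (4/329, -88/329). The projection is proj_W(v) = U c.
Check: (v - proj_W(v)) · u_1 = 0  (should be 0).
Check: (v - proj_W(v)) · u_2 = 0  (should be 0).
Result: proj_W(v) = (-36/47, -96/329, -4/7, 88/329).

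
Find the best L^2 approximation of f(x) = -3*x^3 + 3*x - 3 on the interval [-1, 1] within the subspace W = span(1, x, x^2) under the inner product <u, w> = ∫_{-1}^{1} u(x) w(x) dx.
g(x) = 6*x/5 - 3

The best approximation g ∈ W is the orthogonal projection of f onto W. Writing g = a_0 + a_1 x + a_2 x^2, the coefficients solve the normal equations G · a = b where
  G_{ij} = <φ_i, φ_j> and b_i = <f, φ_i>, with φ_0 = 1, φ_1 = x, φ_2 = x^2.
G =
  [2, 0, 2/3]
  [0, 2/3, 0]
  [2/3, 0, 2/5],
b = (-6, 4/5, -2).
Solving gives a_0 = -3, a_1 = 6/5, a_2 = 0, so
  g(x) = 6*x/5 - 3.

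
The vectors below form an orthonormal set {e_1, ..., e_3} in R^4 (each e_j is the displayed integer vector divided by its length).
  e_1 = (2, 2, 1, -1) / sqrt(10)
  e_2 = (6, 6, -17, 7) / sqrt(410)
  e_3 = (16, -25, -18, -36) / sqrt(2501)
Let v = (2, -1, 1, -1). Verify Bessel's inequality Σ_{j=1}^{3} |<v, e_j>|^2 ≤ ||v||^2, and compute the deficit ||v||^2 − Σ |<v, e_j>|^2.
Σ |<v, e_j>|^2 = 283/61; ||v||^2 = 7; deficit = 144/61

Write each e_j = u_j / sqrt(<u_j, u_j>) where u_j is the displayed integer vector. Then <v, e_j> = <v, u_j> / sqrt(<u_j, u_j>), so |<v, e_j>|^2 = <v, u_j>^2 / <u_j, u_j>.
Coefficients: <v, e_1> = 4/sqrt(10), <v, e_2> = -18/sqrt(410), <v, e_3> = 75/sqrt(2501).
Square and sum: Σ |<v, e_j>|^2 = 283/61.
Compute ||v||^2 = v·v = 7.
Deficit = 7 − 283/61 = 144/61 ≥ 0, confirming Bessel's inequality. (The deficit equals ||v − Σ <v,e_j> e_j||^2, the squared distance from v to span{e_j}.)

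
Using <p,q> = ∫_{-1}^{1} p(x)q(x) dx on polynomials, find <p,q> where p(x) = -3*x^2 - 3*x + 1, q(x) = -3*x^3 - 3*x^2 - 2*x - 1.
<p,q> = 46/5

Expand the product: p(x)·q(x) = 9*x^5 + 18*x^4 + 12*x^3 + 6*x^2 + x - 1.
∫_{-1}^{1} of each monomial x^k gives [2/(k+1) if k even, 0 if k odd]. Integrating term-by-term (or equivalently evaluating the antiderivative F(x) = 3*x^6/2 + 18*x^5/5 + 3*x^4 + 2*x^3 + x^2/2 - x at the endpoints):
  F(1) − F(−1) = 48/5 − (2/5) = 46/5.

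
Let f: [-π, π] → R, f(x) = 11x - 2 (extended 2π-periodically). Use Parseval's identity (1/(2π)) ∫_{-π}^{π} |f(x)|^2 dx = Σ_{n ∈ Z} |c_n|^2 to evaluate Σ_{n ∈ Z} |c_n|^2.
Σ |c_n|^2 = 121π^2/3 + 4

Expand and integrate term by term over [-π, π]:
  ∫ (11x)^2 dx = 121·(2π^3/3); ∫ 2·11·(-2)·x dx = 0 (odd integrand); ∫ (-2)^2 dx = 4·2π.
So (1/(2π)) ∫_{-π}^{π} (11x - 2)^2 dx = 121π^2/3 + 4 = 121π^2/3 + 4.
Parseval ⇒ Σ |c_n|^2 = 121π^2/3 + 4.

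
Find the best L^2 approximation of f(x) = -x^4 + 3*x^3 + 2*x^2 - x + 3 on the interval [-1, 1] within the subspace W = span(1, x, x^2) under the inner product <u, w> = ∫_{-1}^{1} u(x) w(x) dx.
g(x) = 8*x^2/7 + 4*x/5 + 108/35

The best approximation g ∈ W is the orthogonal projection of f onto W. Writing g = a_0 + a_1 x + a_2 x^2, the coefficients solve the normal equations G · a = b where
  G_{ij} = <φ_i, φ_j> and b_i = <f, φ_i>, with φ_0 = 1, φ_1 = x, φ_2 = x^2.
G =
  [2, 0, 2/3]
  [0, 2/3, 0]
  [2/3, 0, 2/5],
b = (104/15, 8/15, 88/35).
Solving gives a_0 = 108/35, a_1 = 4/5, a_2 = 8/7, so
  g(x) = 8*x^2/7 + 4*x/5 + 108/35.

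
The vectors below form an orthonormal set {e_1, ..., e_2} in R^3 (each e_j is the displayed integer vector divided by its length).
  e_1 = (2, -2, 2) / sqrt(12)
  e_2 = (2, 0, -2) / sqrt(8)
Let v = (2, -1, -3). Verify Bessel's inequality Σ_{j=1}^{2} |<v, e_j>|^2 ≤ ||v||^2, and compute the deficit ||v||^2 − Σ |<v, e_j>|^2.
Σ |<v, e_j>|^2 = 25/2; ||v||^2 = 14; deficit = 3/2

Write each e_j = u_j / sqrt(<u_j, u_j>) where u_j is the displayed integer vector. Then <v, e_j> = <v, u_j> / sqrt(<u_j, u_j>), so |<v, e_j>|^2 = <v, u_j>^2 / <u_j, u_j>.
Coefficients: <v, e_1> = 0/sqrt(12), <v, e_2> = 10/sqrt(8).
Square and sum: Σ |<v, e_j>|^2 = 25/2.
Compute ||v||^2 = v·v = 14.
Deficit = 14 − 25/2 = 3/2 ≥ 0, confirming Bessel's inequality. (The deficit equals ||v − Σ <v,e_j> e_j||^2, the squared distance from v to span{e_j}.)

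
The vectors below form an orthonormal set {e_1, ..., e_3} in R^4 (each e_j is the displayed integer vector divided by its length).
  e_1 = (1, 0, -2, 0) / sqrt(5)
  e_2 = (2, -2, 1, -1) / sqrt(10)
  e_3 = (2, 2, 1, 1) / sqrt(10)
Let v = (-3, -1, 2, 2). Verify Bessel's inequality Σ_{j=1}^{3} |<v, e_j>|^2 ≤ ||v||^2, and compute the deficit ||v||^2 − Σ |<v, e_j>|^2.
Σ |<v, e_j>|^2 = 13; ||v||^2 = 18; deficit = 5

Write each e_j = u_j / sqrt(<u_j, u_j>) where u_j is the displayed integer vector. Then <v, e_j> = <v, u_j> / sqrt(<u_j, u_j>), so |<v, e_j>|^2 = <v, u_j>^2 / <u_j, u_j>.
Coefficients: <v, e_1> = -7/sqrt(5), <v, e_2> = -4/sqrt(10), <v, e_3> = -4/sqrt(10).
Square and sum: Σ |<v, e_j>|^2 = 13.
Compute ||v||^2 = v·v = 18.
Deficit = 18 − 13 = 5 ≥ 0, confirming Bessel's inequality. (The deficit equals ||v − Σ <v,e_j> e_j||^2, the squared distance from v to span{e_j}.)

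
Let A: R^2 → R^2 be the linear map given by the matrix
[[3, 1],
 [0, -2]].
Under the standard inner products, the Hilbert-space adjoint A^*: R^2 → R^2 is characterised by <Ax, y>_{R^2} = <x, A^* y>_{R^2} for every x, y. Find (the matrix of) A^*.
A^* = A^T =
[[3, 0],
 [1, -2]]

For real matrices with standard dot products, the defining identity <Ax, y> = <x, A^* y> gives (Ax)^T y = x^T (A^*) y, i.e. x^T A^T y = x^T (A^*) y. Since this holds for all x, y, we must have A^* = A^T. Therefore
A^* =
[[3, 0],
 [1, -2]].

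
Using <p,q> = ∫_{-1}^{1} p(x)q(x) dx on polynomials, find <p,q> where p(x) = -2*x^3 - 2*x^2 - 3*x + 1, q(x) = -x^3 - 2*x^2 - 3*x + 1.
<p,q> = 1166/105

Expand the product: p(x)·q(x) = 2*x^6 + 6*x^5 + 13*x^4 + 9*x^3 + 5*x^2 - 6*x + 1.
∫_{-1}^{1} of each monomial x^k gives [2/(k+1) if k even, 0 if k odd]. Integrating term-by-term (or equivalently evaluating the antiderivative F(x) = 2*x^7/7 + x^6 + 13*x^5/5 + 9*x^4/4 + 5*x^3/3 - 3*x^2 + x at the endpoints):
  F(1) − F(−1) = 2437/420 − (-2227/420) = 1166/105.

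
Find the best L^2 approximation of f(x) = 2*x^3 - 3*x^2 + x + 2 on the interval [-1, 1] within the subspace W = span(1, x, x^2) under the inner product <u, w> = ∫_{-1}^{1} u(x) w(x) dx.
g(x) = -3*x^2 + 11*x/5 + 2

The best approximation g ∈ W is the orthogonal projection of f onto W. Writing g = a_0 + a_1 x + a_2 x^2, the coefficients solve the normal equations G · a = b where
  G_{ij} = <φ_i, φ_j> and b_i = <f, φ_i>, with φ_0 = 1, φ_1 = x, φ_2 = x^2.
G =
  [2, 0, 2/3]
  [0, 2/3, 0]
  [2/3, 0, 2/5],
b = (2, 22/15, 2/15).
Solving gives a_0 = 2, a_1 = 11/5, a_2 = -3, so
  g(x) = -3*x^2 + 11*x/5 + 2.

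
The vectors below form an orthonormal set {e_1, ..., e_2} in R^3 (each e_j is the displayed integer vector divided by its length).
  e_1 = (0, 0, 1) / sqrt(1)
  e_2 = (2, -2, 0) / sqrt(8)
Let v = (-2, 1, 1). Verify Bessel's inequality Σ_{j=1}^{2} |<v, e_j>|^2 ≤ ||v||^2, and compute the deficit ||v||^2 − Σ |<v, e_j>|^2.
Σ |<v, e_j>|^2 = 11/2; ||v||^2 = 6; deficit = 1/2

Write each e_j = u_j / sqrt(<u_j, u_j>) where u_j is the displayed integer vector. Then <v, e_j> = <v, u_j> / sqrt(<u_j, u_j>), so |<v, e_j>|^2 = <v, u_j>^2 / <u_j, u_j>.
Coefficients: <v, e_1> = 1/sqrt(1), <v, e_2> = -6/sqrt(8).
Square and sum: Σ |<v, e_j>|^2 = 11/2.
Compute ||v||^2 = v·v = 6.
Deficit = 6 − 11/2 = 1/2 ≥ 0, confirming Bessel's inequality. (The deficit equals ||v − Σ <v,e_j> e_j||^2, the squared distance from v to span{e_j}.)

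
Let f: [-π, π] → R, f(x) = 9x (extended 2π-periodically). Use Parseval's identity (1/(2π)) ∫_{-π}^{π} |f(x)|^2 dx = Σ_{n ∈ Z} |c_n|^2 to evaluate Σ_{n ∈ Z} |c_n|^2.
Σ |c_n|^2 = 27π^2

Expand and integrate term by term over [-π, π]:
  ∫ (9x)^2 dx = 81·(2π^3/3); ∫ 2·9·(0)·x dx = 0 (odd integrand); ∫ 0^2 dx = 0·2π.
So (1/(2π)) ∫_{-π}^{π} (9x)^2 dx = 81π^2/3 + 0 = 27π^2.
Parseval ⇒ Σ |c_n|^2 = 27π^2.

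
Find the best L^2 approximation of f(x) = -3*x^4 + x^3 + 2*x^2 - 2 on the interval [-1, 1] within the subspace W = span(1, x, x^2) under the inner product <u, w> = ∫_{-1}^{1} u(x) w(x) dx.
g(x) = -4*x^2/7 + 3*x/5 - 61/35

The best approximation g ∈ W is the orthogonal projection of f onto W. Writing g = a_0 + a_1 x + a_2 x^2, the coefficients solve the normal equations G · a = b where
  G_{ij} = <φ_i, φ_j> and b_i = <f, φ_i>, with φ_0 = 1, φ_1 = x, φ_2 = x^2.
G =
  [2, 0, 2/3]
  [0, 2/3, 0]
  [2/3, 0, 2/5],
b = (-58/15, 2/5, -146/105).
Solving gives a_0 = -61/35, a_1 = 3/5, a_2 = -4/7, so
  g(x) = -4*x^2/7 + 3*x/5 - 61/35.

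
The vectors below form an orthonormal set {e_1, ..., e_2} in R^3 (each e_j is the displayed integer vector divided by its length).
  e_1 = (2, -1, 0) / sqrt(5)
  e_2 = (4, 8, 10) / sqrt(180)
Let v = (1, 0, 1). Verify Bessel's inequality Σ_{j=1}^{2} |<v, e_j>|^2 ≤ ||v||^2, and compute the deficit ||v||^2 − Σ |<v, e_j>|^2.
Σ |<v, e_j>|^2 = 17/9; ||v||^2 = 2; deficit = 1/9

Write each e_j = u_j / sqrt(<u_j, u_j>) where u_j is the displayed integer vector. Then <v, e_j> = <v, u_j> / sqrt(<u_j, u_j>), so |<v, e_j>|^2 = <v, u_j>^2 / <u_j, u_j>.
Coefficients: <v, e_1> = 2/sqrt(5), <v, e_2> = 14/sqrt(180).
Square and sum: Σ |<v, e_j>|^2 = 17/9.
Compute ||v||^2 = v·v = 2.
Deficit = 2 − 17/9 = 1/9 ≥ 0, confirming Bessel's inequality. (The deficit equals ||v − Σ <v,e_j> e_j||^2, the squared distance from v to span{e_j}.)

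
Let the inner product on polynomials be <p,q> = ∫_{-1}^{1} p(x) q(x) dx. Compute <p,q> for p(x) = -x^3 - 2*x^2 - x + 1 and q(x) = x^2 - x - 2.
<p,q> = -2/5

Expand the product: p(x)·q(x) = -x^5 - x^4 + 3*x^3 + 6*x^2 + x - 2.
∫_{-1}^{1} of each monomial x^k gives [2/(k+1) if k even, 0 if k odd]. Integrating term-by-term (or equivalently evaluating the antiderivative F(x) = -x^6/6 - x^5/5 + 3*x^4/4 + 2*x^3 + x^2/2 - 2*x at the endpoints):
  F(1) − F(−1) = 53/60 − (77/60) = -2/5.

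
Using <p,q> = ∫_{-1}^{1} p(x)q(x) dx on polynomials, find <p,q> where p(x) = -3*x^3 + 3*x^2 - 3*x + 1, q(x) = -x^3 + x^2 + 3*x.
<p,q> = -596/105

Expand the product: p(x)·q(x) = 3*x^6 - 6*x^5 - 3*x^4 + 5*x^3 - 8*x^2 + 3*x.
∫_{-1}^{1} of each monomial x^k gives [2/(k+1) if k even, 0 if k odd]. Integrating term-by-term (or equivalently evaluating the antiderivative F(x) = 3*x^7/7 - x^6 - 3*x^5/5 + 5*x^4/4 - 8*x^3/3 + 3*x^2/2 at the endpoints):
  F(1) − F(−1) = -457/420 − (1927/420) = -596/105.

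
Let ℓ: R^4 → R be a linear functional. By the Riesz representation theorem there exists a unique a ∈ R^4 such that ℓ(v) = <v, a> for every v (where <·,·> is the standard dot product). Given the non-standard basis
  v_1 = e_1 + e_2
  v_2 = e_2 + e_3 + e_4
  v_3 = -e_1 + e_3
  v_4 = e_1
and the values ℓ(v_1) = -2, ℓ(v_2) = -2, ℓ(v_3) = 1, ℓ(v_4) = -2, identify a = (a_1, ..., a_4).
a = (-2, 0, -1, -1)

Write a = (a_1, ..., a_4) in the standard basis. For each basis vector v_i, ℓ(v_i) = <v_i, a> is a linear equation in the a_j's. Collect the n equations into a matrix system V a = ℓ, where row i of V is v_i (expressed in the standard basis). Since V is invertible (lower-triangular with 1s on the diagonal, up to permutation), solve by back-substitution:
  V =
[[1, 1, 0, 0],
 [0, 1, 1, 1],
 [-1, 0, 1, 0],
 [1, 0, 0, 0]]
  V a = (-2, -2, 1, -2)
Solving gives a = (-2, 0, -1, -1).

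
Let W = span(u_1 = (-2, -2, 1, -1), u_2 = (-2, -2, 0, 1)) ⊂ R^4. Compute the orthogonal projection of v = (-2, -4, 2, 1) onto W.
proj_W(v) = (-130/41, -130/41, 26/41, 13/41)

Set up U = [u_1 | ... | u_2] ∈ R^(4×2). The projector onto W = col(U) is P = U (U^T U)^(-1) U^T.
Compute U^T U =
  [10, 7]
  [7, 9],
and U^T v = (13, 13).
Solve U^T U · c = U^T v for the coefficients: c = (26/41, 39/41). The projection is proj_W(v) = U c.
Check: (v - proj_W(v)) · u_1 = 0  (should be 0).
Check: (v - proj_W(v)) · u_2 = 0  (should be 0).
Result: proj_W(v) = (-130/41, -130/41, 26/41, 13/41).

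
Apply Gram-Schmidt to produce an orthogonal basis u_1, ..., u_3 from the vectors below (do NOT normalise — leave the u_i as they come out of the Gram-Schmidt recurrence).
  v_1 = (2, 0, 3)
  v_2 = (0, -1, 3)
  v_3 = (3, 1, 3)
Orthogonal basis:
  u_1 = (2, 0, 3)
  u_2 = (-18/13, -1, 12/13)
  u_3 = (-9/49, 18/49, 6/49)

Apply the Gram-Schmidt recurrence
  u_1 = v_1
  u_i = v_i − Σ_{j<i} ((v_i · u_j) / (u_j · u_j)) · u_j.

Step by step this gives:
  u_1 = (2, 0, 3)
  u_2 = (-18/13, -1, 12/13)
  u_3 = (-9/49, 18/49, 6/49)

Orthogonality check:
  u_2 · u_1 = 0 (should be 0)
  u_3 · u_1 = 0 (should be 0)
  u_3 · u_2 = 0 (should be 0)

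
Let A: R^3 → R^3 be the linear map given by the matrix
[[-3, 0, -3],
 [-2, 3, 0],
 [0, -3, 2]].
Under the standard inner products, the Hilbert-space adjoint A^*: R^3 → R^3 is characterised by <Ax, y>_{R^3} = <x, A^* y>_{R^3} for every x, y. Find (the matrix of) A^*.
A^* = A^T =
[[-3, -2, 0],
 [0, 3, -3],
 [-3, 0, 2]]

For real matrices with standard dot products, the defining identity <Ax, y> = <x, A^* y> gives (Ax)^T y = x^T (A^*) y, i.e. x^T A^T y = x^T (A^*) y. Since this holds for all x, y, we must have A^* = A^T. Therefore
A^* =
[[-3, -2, 0],
 [0, 3, -3],
 [-3, 0, 2]].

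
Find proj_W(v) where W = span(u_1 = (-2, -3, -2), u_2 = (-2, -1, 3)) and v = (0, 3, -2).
proj_W(v) = (418/237, 331/237, -322/237)

Set up U = [u_1 | ... | u_2] ∈ R^(3×2). The projector onto W = col(U) is P = U (U^T U)^(-1) U^T.
Compute U^T U =
  [17, 1]
  [1, 14],
and U^T v = (-5, -9).
Solve U^T U · c = U^T v for the coefficients: c = (-61/237, -148/237). The projection is proj_W(v) = U c.
Check: (v - proj_W(v)) · u_1 = 0  (should be 0).
Check: (v - proj_W(v)) · u_2 = 0  (should be 0).
Result: proj_W(v) = (418/237, 331/237, -322/237).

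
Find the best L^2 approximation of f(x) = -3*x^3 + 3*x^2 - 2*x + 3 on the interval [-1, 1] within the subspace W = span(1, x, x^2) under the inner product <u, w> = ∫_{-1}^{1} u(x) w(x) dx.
g(x) = 3*x^2 - 19*x/5 + 3

The best approximation g ∈ W is the orthogonal projection of f onto W. Writing g = a_0 + a_1 x + a_2 x^2, the coefficients solve the normal equations G · a = b where
  G_{ij} = <φ_i, φ_j> and b_i = <f, φ_i>, with φ_0 = 1, φ_1 = x, φ_2 = x^2.
G =
  [2, 0, 2/3]
  [0, 2/3, 0]
  [2/3, 0, 2/5],
b = (8, -38/15, 16/5).
Solving gives a_0 = 3, a_1 = -19/5, a_2 = 3, so
  g(x) = 3*x^2 - 19*x/5 + 3.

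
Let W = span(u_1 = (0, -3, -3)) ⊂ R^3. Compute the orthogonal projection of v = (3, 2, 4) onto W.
proj_W(v) = (0, 3, 3)

Set up U = [u_1 | ... | u_1] ∈ R^(3×1). The projector onto W = col(U) is P = U (U^T U)^(-1) U^T.
Compute U^T U =
  [18],
and U^T v = (-18).
Solve U^T U · c = U^T v for the coefficients: c = (-1). The projection is proj_W(v) = U c.
Check: (v - proj_W(v)) · u_1 = 0  (should be 0).
Result: proj_W(v) = (0, 3, 3).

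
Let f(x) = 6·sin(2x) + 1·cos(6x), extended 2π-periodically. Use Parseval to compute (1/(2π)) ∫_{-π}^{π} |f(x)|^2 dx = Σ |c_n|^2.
Σ |c_n|^2 = 37/2

Expand |f|^2 and use orthogonality of {sin(nx), cos(mx)} on [-π, π]:
  ∫_{-π}^{π} sin(nx)^2 dx = π, ∫ cos(mx)^2 dx = π, and cross terms integrate to 0.
So ∫_{-π}^{π} f(x)^2 dx = 6^2 · π + 1^2 · π = (36 + 1)π.
Divide by 2π: (36 + 1)/2 = 37/2.
By Parseval, this equals Σ |c_n|^2.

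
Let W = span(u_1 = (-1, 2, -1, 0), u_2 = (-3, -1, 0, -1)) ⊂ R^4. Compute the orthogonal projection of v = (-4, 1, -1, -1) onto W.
proj_W(v) = (-4, 1, -1, -1)

Set up U = [u_1 | ... | u_2] ∈ R^(4×2). The projector onto W = col(U) is P = U (U^T U)^(-1) U^T.
Compute U^T U =
  [6, 1]
  [1, 11],
and U^T v = (7, 12).
Solve U^T U · c = U^T v for the coefficients: c = (1, 1). The projection is proj_W(v) = U c.
Check: (v - proj_W(v)) · u_1 = 0  (should be 0).
Check: (v - proj_W(v)) · u_2 = 0  (should be 0).
Result: proj_W(v) = (-4, 1, -1, -1).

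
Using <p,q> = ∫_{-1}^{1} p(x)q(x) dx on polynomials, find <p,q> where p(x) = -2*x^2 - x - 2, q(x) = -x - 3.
<p,q> = 50/3

Expand the product: p(x)·q(x) = 2*x^3 + 7*x^2 + 5*x + 6.
∫_{-1}^{1} of each monomial x^k gives [2/(k+1) if k even, 0 if k odd]. Integrating term-by-term (or equivalently evaluating the antiderivative F(x) = x^4/2 + 7*x^3/3 + 5*x^2/2 + 6*x at the endpoints):
  F(1) − F(−1) = 34/3 − (-16/3) = 50/3.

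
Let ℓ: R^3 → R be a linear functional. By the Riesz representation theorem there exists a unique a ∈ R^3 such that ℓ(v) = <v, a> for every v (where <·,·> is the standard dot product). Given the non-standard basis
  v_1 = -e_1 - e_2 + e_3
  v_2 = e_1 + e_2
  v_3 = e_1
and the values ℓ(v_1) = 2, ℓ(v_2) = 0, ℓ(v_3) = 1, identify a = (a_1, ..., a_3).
a = (1, -1, 2)

Write a = (a_1, ..., a_3) in the standard basis. For each basis vector v_i, ℓ(v_i) = <v_i, a> is a linear equation in the a_j's. Collect the n equations into a matrix system V a = ℓ, where row i of V is v_i (expressed in the standard basis). Since V is invertible (lower-triangular with 1s on the diagonal, up to permutation), solve by back-substitution:
  V =
[[-1, -1, 1],
 [1, 1, 0],
 [1, 0, 0]]
  V a = (2, 0, 1)
Solving gives a = (1, -1, 2).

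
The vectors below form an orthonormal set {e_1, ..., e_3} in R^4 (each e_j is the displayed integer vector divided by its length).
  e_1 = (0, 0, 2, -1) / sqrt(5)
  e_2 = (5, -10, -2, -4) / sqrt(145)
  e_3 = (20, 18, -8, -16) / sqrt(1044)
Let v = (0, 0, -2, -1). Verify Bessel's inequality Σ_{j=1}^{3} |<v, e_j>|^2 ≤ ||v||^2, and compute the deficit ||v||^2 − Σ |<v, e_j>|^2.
Σ |<v, e_j>|^2 = 29/9; ||v||^2 = 5; deficit = 16/9

Write each e_j = u_j / sqrt(<u_j, u_j>) where u_j is the displayed integer vector. Then <v, e_j> = <v, u_j> / sqrt(<u_j, u_j>), so |<v, e_j>|^2 = <v, u_j>^2 / <u_j, u_j>.
Coefficients: <v, e_1> = -3/sqrt(5), <v, e_2> = 8/sqrt(145), <v, e_3> = 32/sqrt(1044).
Square and sum: Σ |<v, e_j>|^2 = 29/9.
Compute ||v||^2 = v·v = 5.
Deficit = 5 − 29/9 = 16/9 ≥ 0, confirming Bessel's inequality. (The deficit equals ||v − Σ <v,e_j> e_j||^2, the squared distance from v to span{e_j}.)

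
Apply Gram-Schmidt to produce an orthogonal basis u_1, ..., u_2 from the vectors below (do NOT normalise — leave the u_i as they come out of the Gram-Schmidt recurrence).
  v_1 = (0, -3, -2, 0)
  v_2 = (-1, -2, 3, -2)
Orthogonal basis:
  u_1 = (0, -3, -2, 0)
  u_2 = (-1, -2, 3, -2)

Apply the Gram-Schmidt recurrence
  u_1 = v_1
  u_i = v_i − Σ_{j<i} ((v_i · u_j) / (u_j · u_j)) · u_j.

Step by step this gives:
  u_1 = (0, -3, -2, 0)
  u_2 = (-1, -2, 3, -2)

Orthogonality check:
  u_2 · u_1 = 0 (should be 0)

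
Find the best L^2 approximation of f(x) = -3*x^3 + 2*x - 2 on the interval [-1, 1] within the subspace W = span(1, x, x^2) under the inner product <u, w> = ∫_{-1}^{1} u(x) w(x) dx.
g(x) = x/5 - 2

The best approximation g ∈ W is the orthogonal projection of f onto W. Writing g = a_0 + a_1 x + a_2 x^2, the coefficients solve the normal equations G · a = b where
  G_{ij} = <φ_i, φ_j> and b_i = <f, φ_i>, with φ_0 = 1, φ_1 = x, φ_2 = x^2.
G =
  [2, 0, 2/3]
  [0, 2/3, 0]
  [2/3, 0, 2/5],
b = (-4, 2/15, -4/3).
Solving gives a_0 = -2, a_1 = 1/5, a_2 = 0, so
  g(x) = x/5 - 2.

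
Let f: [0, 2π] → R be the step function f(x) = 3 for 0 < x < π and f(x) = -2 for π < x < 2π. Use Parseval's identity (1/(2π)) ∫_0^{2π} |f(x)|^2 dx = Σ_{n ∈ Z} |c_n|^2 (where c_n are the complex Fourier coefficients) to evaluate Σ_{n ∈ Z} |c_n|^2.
Σ |c_n|^2 = 13/2

Parseval equates the L^2 energy of f (normalised by 1/(2π)) with the ℓ^2 sum of its Fourier coefficients: (1/(2π)) ∫_0^{2π} |f|^2 = Σ |c_n|^2.
Compute the left side: (1/(2π)) [∫_0^π 3^2 dx + ∫_π^{2π} (-2)^2 dx] = (1/(2π)) · (9π + 4π) = (9 + 4)/2 = 13/2.
So Σ_{n ∈ Z} |c_n|^2 = 13/2.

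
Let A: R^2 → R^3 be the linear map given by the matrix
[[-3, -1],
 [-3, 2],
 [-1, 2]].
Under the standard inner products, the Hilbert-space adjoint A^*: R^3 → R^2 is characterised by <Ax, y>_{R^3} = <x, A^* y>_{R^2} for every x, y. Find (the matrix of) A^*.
A^* = A^T =
[[-3, -3, -1],
 [-1, 2, 2]]

For real matrices with standard dot products, the defining identity <Ax, y> = <x, A^* y> gives (Ax)^T y = x^T (A^*) y, i.e. x^T A^T y = x^T (A^*) y. Since this holds for all x, y, we must have A^* = A^T. Therefore
A^* =
[[-3, -3, -1],
 [-1, 2, 2]].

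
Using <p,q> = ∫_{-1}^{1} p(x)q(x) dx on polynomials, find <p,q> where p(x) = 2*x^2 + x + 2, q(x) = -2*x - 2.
<p,q> = -12

Expand the product: p(x)·q(x) = -4*x^3 - 6*x^2 - 6*x - 4.
∫_{-1}^{1} of each monomial x^k gives [2/(k+1) if k even, 0 if k odd]. Integrating term-by-term (or equivalently evaluating the antiderivative F(x) = -x^4 - 2*x^3 - 3*x^2 - 4*x at the endpoints):
  F(1) − F(−1) = -10 − (2) = -12.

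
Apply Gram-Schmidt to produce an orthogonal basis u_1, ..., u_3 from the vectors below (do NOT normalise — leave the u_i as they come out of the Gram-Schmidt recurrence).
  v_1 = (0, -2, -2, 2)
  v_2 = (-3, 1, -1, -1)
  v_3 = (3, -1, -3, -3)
Orthogonal basis:
  u_1 = (0, -2, -2, 2)
  u_2 = (-3, 2/3, -4/3, -2/3)
  u_3 = (72/35, -16/35, -108/35, -124/35)

Apply the Gram-Schmidt recurrence
  u_1 = v_1
  u_i = v_i − Σ_{j<i} ((v_i · u_j) / (u_j · u_j)) · u_j.

Step by step this gives:
  u_1 = (0, -2, -2, 2)
  u_2 = (-3, 2/3, -4/3, -2/3)
  u_3 = (72/35, -16/35, -108/35, -124/35)

Orthogonality check:
  u_2 · u_1 = 0 (should be 0)
  u_3 · u_1 = 0 (should be 0)
  u_3 · u_2 = 0 (should be 0)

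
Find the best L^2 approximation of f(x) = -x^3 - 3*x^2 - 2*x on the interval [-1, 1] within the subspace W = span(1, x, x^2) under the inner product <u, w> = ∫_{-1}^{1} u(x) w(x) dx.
g(x) = -3*x^2 - 13*x/5

The best approximation g ∈ W is the orthogonal projection of f onto W. Writing g = a_0 + a_1 x + a_2 x^2, the coefficients solve the normal equations G · a = b where
  G_{ij} = <φ_i, φ_j> and b_i = <f, φ_i>, with φ_0 = 1, φ_1 = x, φ_2 = x^2.
G =
  [2, 0, 2/3]
  [0, 2/3, 0]
  [2/3, 0, 2/5],
b = (-2, -26/15, -6/5).
Solving gives a_0 = 0, a_1 = -13/5, a_2 = -3, so
  g(x) = -3*x^2 - 13*x/5.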